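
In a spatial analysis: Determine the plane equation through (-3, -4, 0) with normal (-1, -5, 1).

The plane through P with normal n = (a, b, c) satisfies n·(r - P) = 0,
i.e. ax + by + cz = a·x₀ + b·y₀ + c·z₀.
d = (-1)·(-3) + (-5)·(-4) + 1·0
  = 3 + 20 + 0
  = 23
Equation: -x - 5y + z = 23

-x - 5y + z = 23


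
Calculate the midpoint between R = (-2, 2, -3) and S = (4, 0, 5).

M = ((x₁+x₂)/2, (y₁+y₂)/2, (z₁+z₂)/2)
  = ((-2 + 4)/2, (2 + 0)/2, (-3 + 5)/2)
  = (2/2, 2/2, 2/2)
  = (1, 1, 1)

(1, 1, 1)


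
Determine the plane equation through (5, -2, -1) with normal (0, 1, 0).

The plane through P with normal n = (a, b, c) satisfies n·(r - P) = 0,
i.e. ax + by + cz = a·x₀ + b·y₀ + c·z₀.
d = 0·5 + 1·(-2) + 0·(-1)
  = 0 - 2 + 0
  = -2
Equation: y = -2

y = -2


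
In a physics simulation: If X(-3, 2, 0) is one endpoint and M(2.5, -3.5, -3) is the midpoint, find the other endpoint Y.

Y = 2M - X
  = (2·2.5 - (-3), 2·(-3.5) - 2, 2·(-3) - 0)
  = (5 + 3, -7 - 2, -6 + 0)
  = (8, -9, -6)

(8, -9, -6)


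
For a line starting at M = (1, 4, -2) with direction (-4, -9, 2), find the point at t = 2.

P(t) = M + t·d
  = (1 + (-4)·2, 4 + (-9)·2, -2 + 2·2)
  = (1 - 8, 4 - 18, -2 + 4)
  = (-7, -14, 2)

(-7, -14, 2)


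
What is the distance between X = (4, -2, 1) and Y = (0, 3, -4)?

d = √[(x₂-x₁)² + (y₂-y₁)² + (z₂-z₁)²]
  = √[(-4)² + 5² + (-5)²]
  = √[16 + 25 + 25]
  = √66
  ≈ 8.124

8.124


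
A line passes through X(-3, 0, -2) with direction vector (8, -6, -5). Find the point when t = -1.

P(t) = X + t·d
  = (-3 + 8·(-1), 0 + (-6)·(-1), -2 + (-5)·(-1))
  = (-3 - 8, 0 + 6, -2 + 5)
  = (-11, 6, 3)

(-11, 6, 3)


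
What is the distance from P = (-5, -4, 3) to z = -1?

distance = |a·x₀ + b·y₀ + c·z₀ - d| / √(a² + b² + c²)
  = |0·(-5) + 0·(-4) + 1·3 - (-1)| / √(0² + 0² + 1²)
  = |0 + 0 + 3 + 1| / √(0 + 0 + 1)
  = |4| / √1
  = 4 / 1
  ≈ 4

4


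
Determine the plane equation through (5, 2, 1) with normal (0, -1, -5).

The plane through P with normal n = (a, b, c) satisfies n·(r - P) = 0,
i.e. ax + by + cz = a·x₀ + b·y₀ + c·z₀.
d = 0·5 + (-1)·2 + (-5)·1
  = 0 - 2 - 5
  = -7
Equation: -y - 5z = -7

-y - 5z = -7


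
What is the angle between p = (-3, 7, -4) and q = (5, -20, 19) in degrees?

p·q = (-3)·5 + 7·(-20) + (-4)·19 = -15 - 140 - 76 = -231
|p| = √((-3)² + 7² + (-4)²) = √74 ≈ 8.602
|q| = √(5² + (-20)² + 19²) = √786 ≈ 28.04
cos θ = (p·q)/(|p||q|) = -231/(8.602·28.04) ≈ -0.9578
θ = arccos(-0.9578) ≈ 163.3°

163.3°


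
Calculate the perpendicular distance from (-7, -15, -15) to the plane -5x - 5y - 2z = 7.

distance = |a·x₀ + b·y₀ + c·z₀ - d| / √(a² + b² + c²)
  = |(-5)·(-7) + (-5)·(-15) + (-2)·(-15) - 7| / √((-5)² + (-5)² + (-2)²)
  = |35 + 75 + 30 - 7| / √(25 + 25 + 4)
  = |133| / √54
  = 133 / 7.348
  ≈ 18.1

18.1


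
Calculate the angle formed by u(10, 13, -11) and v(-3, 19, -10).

u·v = 10·(-3) + 13·19 + (-11)·(-10) = -30 + 247 + 110 = 327
|u| = √(10² + 13² + (-11)²) = √390 ≈ 19.75
|v| = √((-3)² + 19² + (-10)²) = √470 ≈ 21.68
cos θ = (u·v)/(|u||v|) = 327/(19.75·21.68) ≈ 0.7638
θ = arccos(0.7638) ≈ 40.2°

40.2°


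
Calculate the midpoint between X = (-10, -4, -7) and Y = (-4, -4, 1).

M = ((x₁+x₂)/2, (y₁+y₂)/2, (z₁+z₂)/2)
  = ((-10 - 4)/2, (-4 - 4)/2, (-7 + 1)/2)
  = (-14/2, -8/2, -6/2)
  = (-7, -4, -3)

(-7, -4, -3)


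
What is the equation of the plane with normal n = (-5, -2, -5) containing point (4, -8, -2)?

The plane through P with normal n = (a, b, c) satisfies n·(r - P) = 0,
i.e. ax + by + cz = a·x₀ + b·y₀ + c·z₀.
d = (-5)·4 + (-2)·(-8) + (-5)·(-2)
  = -20 + 16 + 10
  = 6
Equation: -5x - 2y - 5z = 6

-5x - 2y - 5z = 6


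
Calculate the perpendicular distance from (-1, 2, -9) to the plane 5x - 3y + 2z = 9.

distance = |a·x₀ + b·y₀ + c·z₀ - d| / √(a² + b² + c²)
  = |5·(-1) + (-3)·2 + 2·(-9) - 9| / √(5² + (-3)² + 2²)
  = |-5 - 6 - 18 - 9| / √(25 + 9 + 4)
  = |-38| / √38
  = 38 / 6.164
  ≈ 6.164

6.164


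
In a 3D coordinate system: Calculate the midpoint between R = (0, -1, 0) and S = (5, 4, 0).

M = ((x₁+x₂)/2, (y₁+y₂)/2, (z₁+z₂)/2)
  = ((0 + 5)/2, (-1 + 4)/2, (0 + 0)/2)
  = (5/2, 3/2, 0/2)
  = (2.5, 1.5, 0)

(2.5, 1.5, 0)


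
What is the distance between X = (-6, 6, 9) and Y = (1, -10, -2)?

d = √[(x₂-x₁)² + (y₂-y₁)² + (z₂-z₁)²]
  = √[7² + (-16)² + (-11)²]
  = √[49 + 256 + 121]
  = √426
  ≈ 20.64

20.64


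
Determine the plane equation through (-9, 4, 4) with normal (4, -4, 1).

The plane through P with normal n = (a, b, c) satisfies n·(r - P) = 0,
i.e. ax + by + cz = a·x₀ + b·y₀ + c·z₀.
d = 4·(-9) + (-4)·4 + 1·4
  = -36 - 16 + 4
  = -48
Equation: 4x - 4y + z = -48

4x - 4y + z = -48


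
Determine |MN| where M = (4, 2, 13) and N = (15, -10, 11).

d = √[(x₂-x₁)² + (y₂-y₁)² + (z₂-z₁)²]
  = √[11² + (-12)² + (-2)²]
  = √[121 + 144 + 4]
  = √269
  ≈ 16.4

16.4


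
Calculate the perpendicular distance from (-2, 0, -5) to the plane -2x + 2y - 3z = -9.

distance = |a·x₀ + b·y₀ + c·z₀ - d| / √(a² + b² + c²)
  = |(-2)·(-2) + 2·0 + (-3)·(-5) - (-9)| / √((-2)² + 2² + (-3)²)
  = |4 + 0 + 15 + 9| / √(4 + 4 + 9)
  = |28| / √17
  = 28 / 4.123
  ≈ 6.791

6.791


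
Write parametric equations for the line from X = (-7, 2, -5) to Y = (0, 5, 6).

Direction vector d = Y - X = (0 + 7, 5 - 2, 6 + 5) = (7, 3, 11)
Parametric form r = X + t·d:
x = -7 + 7t, y = 2 + 3t, z = -5 + 11t

x = -7 + 7t, y = 2 + 3t, z = -5 + 11t


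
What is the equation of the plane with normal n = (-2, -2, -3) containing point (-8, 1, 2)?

The plane through P with normal n = (a, b, c) satisfies n·(r - P) = 0,
i.e. ax + by + cz = a·x₀ + b·y₀ + c·z₀.
d = (-2)·(-8) + (-2)·1 + (-3)·2
  = 16 - 2 - 6
  = 8
Equation: -2x - 2y - 3z = 8

-2x - 2y - 3z = 8


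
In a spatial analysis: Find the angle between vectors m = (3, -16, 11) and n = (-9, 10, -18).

m·n = 3·(-9) + (-16)·10 + 11·(-18) = -27 - 160 - 198 = -385
|m| = √(3² + (-16)² + 11²) = √386 ≈ 19.65
|n| = √((-9)² + 10² + (-18)²) = √505 ≈ 22.47
cos θ = (m·n)/(|m||n|) = -385/(19.65·22.47) ≈ -0.872
θ = arccos(-0.872) ≈ 150.7°

150.7°


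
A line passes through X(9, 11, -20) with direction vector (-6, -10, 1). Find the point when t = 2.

P(t) = X + t·d
  = (9 + (-6)·2, 11 + (-10)·2, -20 + 1·2)
  = (9 - 12, 11 - 20, -20 + 2)
  = (-3, -9, -18)

(-3, -9, -18)


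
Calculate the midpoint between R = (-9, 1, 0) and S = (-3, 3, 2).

M = ((x₁+x₂)/2, (y₁+y₂)/2, (z₁+z₂)/2)
  = ((-9 - 3)/2, (1 + 3)/2, (0 + 2)/2)
  = (-12/2, 4/2, 2/2)
  = (-6, 2, 1)

(-6, 2, 1)


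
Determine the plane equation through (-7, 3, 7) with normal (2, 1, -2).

The plane through P with normal n = (a, b, c) satisfies n·(r - P) = 0,
i.e. ax + by + cz = a·x₀ + b·y₀ + c·z₀.
d = 2·(-7) + 1·3 + (-2)·7
  = -14 + 3 - 14
  = -25
Equation: 2x + y - 2z = -25

2x + y - 2z = -25


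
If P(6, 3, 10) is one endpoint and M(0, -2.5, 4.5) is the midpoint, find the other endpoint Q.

Q = 2M - P
  = (2·0 - 6, 2·(-2.5) - 3, 2·4.5 - 10)
  = (0 - 6, -5 - 3, 9 - 10)
  = (-6, -8, -1)

(-6, -8, -1)


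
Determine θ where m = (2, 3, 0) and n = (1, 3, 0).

m·n = 2·1 + 3·3 + 0·0 = 2 + 9 + 0 = 11
|m| = √(2² + 3² + 0²) = √13 ≈ 3.606
|n| = √(1² + 3² + 0²) = √10 ≈ 3.162
cos θ = (m·n)/(|m||n|) = 11/(3.606·3.162) ≈ 0.9648
θ = arccos(0.9648) ≈ 15.26°

15.26°


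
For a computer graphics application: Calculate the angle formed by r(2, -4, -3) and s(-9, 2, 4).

r·s = 2·(-9) + (-4)·2 + (-3)·4 = -18 - 8 - 12 = -38
|r| = √(2² + (-4)² + (-3)²) = √29 ≈ 5.385
|s| = √((-9)² + 2² + 4²) = √101 ≈ 10.05
cos θ = (r·s)/(|r||s|) = -38/(5.385·10.05) ≈ -0.7021
θ = arccos(-0.7021) ≈ 134.6°

134.6°


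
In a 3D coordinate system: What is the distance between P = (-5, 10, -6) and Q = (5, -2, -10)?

d = √[(x₂-x₁)² + (y₂-y₁)² + (z₂-z₁)²]
  = √[10² + (-12)² + (-4)²]
  = √[100 + 144 + 16]
  = √260
  ≈ 16.12

16.12


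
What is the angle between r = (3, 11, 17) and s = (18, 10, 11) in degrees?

r·s = 3·18 + 11·10 + 17·11 = 54 + 110 + 187 = 351
|r| = √(3² + 11² + 17²) = √419 ≈ 20.47
|s| = √(18² + 10² + 11²) = √545 ≈ 23.35
cos θ = (r·s)/(|r||s|) = 351/(20.47·23.35) ≈ 0.7345
θ = arccos(0.7345) ≈ 42.73°

42.73°


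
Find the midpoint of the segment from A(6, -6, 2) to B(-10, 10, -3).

M = ((x₁+x₂)/2, (y₁+y₂)/2, (z₁+z₂)/2)
  = ((6 - 10)/2, (-6 + 10)/2, (2 - 3)/2)
  = (-4/2, 4/2, -1/2)
  = (-2, 2, -0.5)

(-2, 2, -0.5)


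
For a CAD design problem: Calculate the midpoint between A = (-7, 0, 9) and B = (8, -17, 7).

M = ((x₁+x₂)/2, (y₁+y₂)/2, (z₁+z₂)/2)
  = ((-7 + 8)/2, (0 - 17)/2, (9 + 7)/2)
  = (1/2, -17/2, 16/2)
  = (0.5, -8.5, 8)

(0.5, -8.5, 8)


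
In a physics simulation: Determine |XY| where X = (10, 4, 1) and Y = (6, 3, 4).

d = √[(x₂-x₁)² + (y₂-y₁)² + (z₂-z₁)²]
  = √[(-4)² + (-1)² + 3²]
  = √[16 + 1 + 9]
  = √26
  ≈ 5.099

5.099


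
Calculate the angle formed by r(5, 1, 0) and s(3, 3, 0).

r·s = 5·3 + 1·3 + 0·0 = 15 + 3 + 0 = 18
|r| = √(5² + 1² + 0²) = √26 ≈ 5.099
|s| = √(3² + 3² + 0²) = √18 ≈ 4.243
cos θ = (r·s)/(|r||s|) = 18/(5.099·4.243) ≈ 0.8321
θ = arccos(0.8321) ≈ 33.69°

33.69°


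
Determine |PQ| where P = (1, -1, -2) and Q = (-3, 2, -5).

d = √[(x₂-x₁)² + (y₂-y₁)² + (z₂-z₁)²]
  = √[(-4)² + 3² + (-3)²]
  = √[16 + 9 + 9]
  = √34
  ≈ 5.831

5.831


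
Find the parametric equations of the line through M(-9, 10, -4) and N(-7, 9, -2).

Direction vector d = N - M = (-7 + 9, 9 - 10, -2 + 4) = (2, -1, 2)
Parametric form r = M + t·d:
x = -9 + 2t, y = 10 - t, z = -4 + 2t

x = -9 + 2t, y = 10 - t, z = -4 + 2t


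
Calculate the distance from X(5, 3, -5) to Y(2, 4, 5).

d = √[(x₂-x₁)² + (y₂-y₁)² + (z₂-z₁)²]
  = √[(-3)² + 1² + 10²]
  = √[9 + 1 + 100]
  = √110
  ≈ 10.49

10.49


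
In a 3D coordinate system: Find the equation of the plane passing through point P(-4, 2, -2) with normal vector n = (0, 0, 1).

The plane through P with normal n = (a, b, c) satisfies n·(r - P) = 0,
i.e. ax + by + cz = a·x₀ + b·y₀ + c·z₀.
d = 0·(-4) + 0·2 + 1·(-2)
  = 0 + 0 - 2
  = -2
Equation: z = -2

z = -2


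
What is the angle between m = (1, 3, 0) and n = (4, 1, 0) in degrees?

m·n = 1·4 + 3·1 + 0·0 = 4 + 3 + 0 = 7
|m| = √(1² + 3² + 0²) = √10 ≈ 3.162
|n| = √(4² + 1² + 0²) = √17 ≈ 4.123
cos θ = (m·n)/(|m||n|) = 7/(3.162·4.123) ≈ 0.5369
θ = arccos(0.5369) ≈ 57.53°

57.53°


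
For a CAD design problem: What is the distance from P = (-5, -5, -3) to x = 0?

distance = |a·x₀ + b·y₀ + c·z₀ - d| / √(a² + b² + c²)
  = |1·(-5) + 0·(-5) + 0·(-3) - 0| / √(1² + 0² + 0²)
  = |-5 + 0 + 0 + 0| / √(1 + 0 + 0)
  = |-5| / √1
  = 5 / 1
  ≈ 5

5


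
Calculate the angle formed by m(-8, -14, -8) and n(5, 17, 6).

m·n = (-8)·5 + (-14)·17 + (-8)·6 = -40 - 238 - 48 = -326
|m| = √((-8)² + (-14)² + (-8)²) = √324 ≈ 18
|n| = √(5² + 17² + 6²) = √350 ≈ 18.71
cos θ = (m·n)/(|m||n|) = -326/(18·18.71) ≈ -0.9681
θ = arccos(-0.9681) ≈ 165.5°

165.5°


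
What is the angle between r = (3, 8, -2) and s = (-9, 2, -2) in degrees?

r·s = 3·(-9) + 8·2 + (-2)·(-2) = -27 + 16 + 4 = -7
|r| = √(3² + 8² + (-2)²) = √77 ≈ 8.775
|s| = √((-9)² + 2² + (-2)²) = √89 ≈ 9.434
cos θ = (r·s)/(|r||s|) = -7/(8.775·9.434) ≈ -0.08456
θ = arccos(-0.08456) ≈ 94.85°

94.85°


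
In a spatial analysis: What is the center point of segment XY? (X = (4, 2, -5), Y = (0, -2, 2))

M = ((x₁+x₂)/2, (y₁+y₂)/2, (z₁+z₂)/2)
  = ((4 + 0)/2, (2 - 2)/2, (-5 + 2)/2)
  = (4/2, 0/2, -3/2)
  = (2, 0, -1.5)

(2, 0, -1.5)


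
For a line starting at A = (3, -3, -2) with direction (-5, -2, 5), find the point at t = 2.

P(t) = A + t·d
  = (3 + (-5)·2, -3 + (-2)·2, -2 + 5·2)
  = (3 - 10, -3 - 4, -2 + 10)
  = (-7, -7, 8)

(-7, -7, 8)


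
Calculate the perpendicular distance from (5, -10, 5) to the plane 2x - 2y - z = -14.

distance = |a·x₀ + b·y₀ + c·z₀ - d| / √(a² + b² + c²)
  = |2·5 + (-2)·(-10) + (-1)·5 - (-14)| / √(2² + (-2)² + (-1)²)
  = |10 + 20 - 5 + 14| / √(4 + 4 + 1)
  = |39| / √9
  = 39 / 3
  ≈ 13

13


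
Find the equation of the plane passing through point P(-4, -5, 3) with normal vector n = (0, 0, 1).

The plane through P with normal n = (a, b, c) satisfies n·(r - P) = 0,
i.e. ax + by + cz = a·x₀ + b·y₀ + c·z₀.
d = 0·(-4) + 0·(-5) + 1·3
  = 0 + 0 + 3
  = 3
Equation: z = 3

z = 3


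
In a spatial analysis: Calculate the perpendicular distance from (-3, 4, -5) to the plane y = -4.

distance = |a·x₀ + b·y₀ + c·z₀ - d| / √(a² + b² + c²)
  = |0·(-3) + 1·4 + 0·(-5) - (-4)| / √(0² + 1² + 0²)
  = |0 + 4 + 0 + 4| / √(0 + 1 + 0)
  = |8| / √1
  = 8 / 1
  ≈ 8

8


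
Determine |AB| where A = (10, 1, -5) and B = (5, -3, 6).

d = √[(x₂-x₁)² + (y₂-y₁)² + (z₂-z₁)²]
  = √[(-5)² + (-4)² + 11²]
  = √[25 + 16 + 121]
  = √162
  ≈ 12.73

12.73


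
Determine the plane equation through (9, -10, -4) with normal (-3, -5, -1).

The plane through P with normal n = (a, b, c) satisfies n·(r - P) = 0,
i.e. ax + by + cz = a·x₀ + b·y₀ + c·z₀.
d = (-3)·9 + (-5)·(-10) + (-1)·(-4)
  = -27 + 50 + 4
  = 27
Equation: -3x - 5y - z = 27

-3x - 5y - z = 27


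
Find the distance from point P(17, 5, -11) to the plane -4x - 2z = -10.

distance = |a·x₀ + b·y₀ + c·z₀ - d| / √(a² + b² + c²)
  = |(-4)·17 + 0·5 + (-2)·(-11) - (-10)| / √((-4)² + 0² + (-2)²)
  = |-68 + 0 + 22 + 10| / √(16 + 0 + 4)
  = |-36| / √20
  = 36 / 4.472
  ≈ 8.05

8.05


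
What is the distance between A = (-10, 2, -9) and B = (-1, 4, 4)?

d = √[(x₂-x₁)² + (y₂-y₁)² + (z₂-z₁)²]
  = √[9² + 2² + 13²]
  = √[81 + 4 + 169]
  = √254
  ≈ 15.94

15.94


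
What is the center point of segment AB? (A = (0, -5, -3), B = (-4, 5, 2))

M = ((x₁+x₂)/2, (y₁+y₂)/2, (z₁+z₂)/2)
  = ((0 - 4)/2, (-5 + 5)/2, (-3 + 2)/2)
  = (-4/2, 0/2, -1/2)
  = (-2, 0, -0.5)

(-2, 0, -0.5)


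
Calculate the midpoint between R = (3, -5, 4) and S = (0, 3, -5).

M = ((x₁+x₂)/2, (y₁+y₂)/2, (z₁+z₂)/2)
  = ((3 + 0)/2, (-5 + 3)/2, (4 - 5)/2)
  = (3/2, -2/2, -1/2)
  = (1.5, -1, -0.5)

(1.5, -1, -0.5)


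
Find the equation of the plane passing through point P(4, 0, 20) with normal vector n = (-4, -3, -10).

The plane through P with normal n = (a, b, c) satisfies n·(r - P) = 0,
i.e. ax + by + cz = a·x₀ + b·y₀ + c·z₀.
d = (-4)·4 + (-3)·0 + (-10)·20
  = -16 + 0 - 200
  = -216
Equation: -4x - 3y - 10z = -216

-4x - 3y - 10z = -216


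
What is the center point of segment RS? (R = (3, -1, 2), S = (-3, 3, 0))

M = ((x₁+x₂)/2, (y₁+y₂)/2, (z₁+z₂)/2)
  = ((3 - 3)/2, (-1 + 3)/2, (2 + 0)/2)
  = (0/2, 2/2, 2/2)
  = (0, 1, 1)

(0, 1, 1)


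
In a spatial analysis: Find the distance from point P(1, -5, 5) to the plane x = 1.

distance = |a·x₀ + b·y₀ + c·z₀ - d| / √(a² + b² + c²)
  = |1·1 + 0·(-5) + 0·5 - 1| / √(1² + 0² + 0²)
  = |1 + 0 + 0 - 1| / √(1 + 0 + 0)
  = |0| / √1
  = 0 / 1
  ≈ 0

0


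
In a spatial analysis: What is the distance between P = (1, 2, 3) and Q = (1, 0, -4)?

d = √[(x₂-x₁)² + (y₂-y₁)² + (z₂-z₁)²]
  = √[0² + (-2)² + (-7)²]
  = √[0 + 4 + 49]
  = √53
  ≈ 7.28

7.28


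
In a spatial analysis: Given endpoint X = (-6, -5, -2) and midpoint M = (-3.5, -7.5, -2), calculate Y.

Y = 2M - X
  = (2·(-3.5) - (-6), 2·(-7.5) - (-5), 2·(-2) - (-2))
  = (-7 + 6, -15 + 5, -4 + 2)
  = (-1, -10, -2)

(-1, -10, -2)


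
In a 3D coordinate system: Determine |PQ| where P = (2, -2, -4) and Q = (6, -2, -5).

d = √[(x₂-x₁)² + (y₂-y₁)² + (z₂-z₁)²]
  = √[4² + 0² + (-1)²]
  = √[16 + 0 + 1]
  = √17
  ≈ 4.123

4.123


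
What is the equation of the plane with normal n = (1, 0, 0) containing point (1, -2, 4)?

The plane through P with normal n = (a, b, c) satisfies n·(r - P) = 0,
i.e. ax + by + cz = a·x₀ + b·y₀ + c·z₀.
d = 1·1 + 0·(-2) + 0·4
  = 1 + 0 + 0
  = 1
Equation: x = 1

x = 1


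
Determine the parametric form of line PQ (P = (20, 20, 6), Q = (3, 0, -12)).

Direction vector d = Q - P = (3 - 20, 0 - 20, -12 - 6) = (-17, -20, -18)
Parametric form r = P + t·d:
x = 20 - 17t, y = 20 - 20t, z = 6 - 18t

x = 20 - 17t, y = 20 - 20t, z = 6 - 18t


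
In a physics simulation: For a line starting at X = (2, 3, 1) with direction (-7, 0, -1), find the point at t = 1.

P(t) = X + t·d
  = (2 + (-7)·1, 3 + 0·1, 1 + (-1)·1)
  = (2 - 7, 3 + 0, 1 - 1)
  = (-5, 3, 0)

(-5, 3, 0)


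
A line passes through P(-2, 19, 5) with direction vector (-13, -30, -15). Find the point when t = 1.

P(t) = P + t·d
  = (-2 + (-13)·1, 19 + (-30)·1, 5 + (-15)·1)
  = (-2 - 13, 19 - 30, 5 - 15)
  = (-15, -11, -10)

(-15, -11, -10)


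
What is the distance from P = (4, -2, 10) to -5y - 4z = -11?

distance = |a·x₀ + b·y₀ + c·z₀ - d| / √(a² + b² + c²)
  = |0·4 + (-5)·(-2) + (-4)·10 - (-11)| / √(0² + (-5)² + (-4)²)
  = |0 + 10 - 40 + 11| / √(0 + 25 + 16)
  = |-19| / √41
  = 19 / 6.403
  ≈ 2.967

2.967


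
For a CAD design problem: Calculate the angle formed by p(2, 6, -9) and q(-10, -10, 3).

p·q = 2·(-10) + 6·(-10) + (-9)·3 = -20 - 60 - 27 = -107
|p| = √(2² + 6² + (-9)²) = √121 ≈ 11
|q| = √((-10)² + (-10)² + 3²) = √209 ≈ 14.46
cos θ = (p·q)/(|p||q|) = -107/(11·14.46) ≈ -0.6728
θ = arccos(-0.6728) ≈ 132.3°

132.3°


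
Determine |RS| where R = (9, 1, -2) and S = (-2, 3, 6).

d = √[(x₂-x₁)² + (y₂-y₁)² + (z₂-z₁)²]
  = √[(-11)² + 2² + 8²]
  = √[121 + 4 + 64]
  = √189
  ≈ 13.75

13.75


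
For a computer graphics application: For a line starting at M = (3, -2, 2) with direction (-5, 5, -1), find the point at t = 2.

P(t) = M + t·d
  = (3 + (-5)·2, -2 + 5·2, 2 + (-1)·2)
  = (3 - 10, -2 + 10, 2 - 2)
  = (-7, 8, 0)

(-7, 8, 0)


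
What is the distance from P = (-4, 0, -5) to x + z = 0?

distance = |a·x₀ + b·y₀ + c·z₀ - d| / √(a² + b² + c²)
  = |1·(-4) + 0·0 + 1·(-5) - 0| / √(1² + 0² + 1²)
  = |-4 + 0 - 5 + 0| / √(1 + 0 + 1)
  = |-9| / √2
  = 9 / 1.414
  ≈ 6.364

6.364


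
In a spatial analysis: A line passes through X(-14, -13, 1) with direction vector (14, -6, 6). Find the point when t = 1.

P(t) = X + t·d
  = (-14 + 14·1, -13 + (-6)·1, 1 + 6·1)
  = (-14 + 14, -13 - 6, 1 + 6)
  = (0, -19, 7)

(0, -19, 7)


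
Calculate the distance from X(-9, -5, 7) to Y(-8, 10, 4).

d = √[(x₂-x₁)² + (y₂-y₁)² + (z₂-z₁)²]
  = √[1² + 15² + (-3)²]
  = √[1 + 225 + 9]
  = √235
  ≈ 15.33

15.33


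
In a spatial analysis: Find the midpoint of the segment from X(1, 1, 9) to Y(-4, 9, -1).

M = ((x₁+x₂)/2, (y₁+y₂)/2, (z₁+z₂)/2)
  = ((1 - 4)/2, (1 + 9)/2, (9 - 1)/2)
  = (-3/2, 10/2, 8/2)
  = (-1.5, 5, 4)

(-1.5, 5, 4)


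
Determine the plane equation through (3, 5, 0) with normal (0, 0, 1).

The plane through P with normal n = (a, b, c) satisfies n·(r - P) = 0,
i.e. ax + by + cz = a·x₀ + b·y₀ + c·z₀.
d = 0·3 + 0·5 + 1·0
  = 0 + 0 + 0
  = 0
Equation: z = 0

z = 0


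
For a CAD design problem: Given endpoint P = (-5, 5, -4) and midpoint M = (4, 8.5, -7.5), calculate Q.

Q = 2M - P
  = (2·4 - (-5), 2·8.5 - 5, 2·(-7.5) - (-4))
  = (8 + 5, 17 - 5, -15 + 4)
  = (13, 12, -11)

(13, 12, -11)


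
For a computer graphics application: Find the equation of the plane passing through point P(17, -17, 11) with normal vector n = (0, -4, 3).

The plane through P with normal n = (a, b, c) satisfies n·(r - P) = 0,
i.e. ax + by + cz = a·x₀ + b·y₀ + c·z₀.
d = 0·17 + (-4)·(-17) + 3·11
  = 0 + 68 + 33
  = 101
Equation: -4y + 3z = 101

-4y + 3z = 101


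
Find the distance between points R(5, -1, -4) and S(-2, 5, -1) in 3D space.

d = √[(x₂-x₁)² + (y₂-y₁)² + (z₂-z₁)²]
  = √[(-7)² + 6² + 3²]
  = √[49 + 36 + 9]
  = √94
  ≈ 9.695

9.695


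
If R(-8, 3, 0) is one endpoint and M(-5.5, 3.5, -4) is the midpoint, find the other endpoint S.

S = 2M - R
  = (2·(-5.5) - (-8), 2·3.5 - 3, 2·(-4) - 0)
  = (-11 + 8, 7 - 3, -8 + 0)
  = (-3, 4, -8)

(-3, 4, -8)


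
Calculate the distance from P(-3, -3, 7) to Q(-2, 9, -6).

d = √[(x₂-x₁)² + (y₂-y₁)² + (z₂-z₁)²]
  = √[1² + 12² + (-13)²]
  = √[1 + 144 + 169]
  = √314
  ≈ 17.72

17.72


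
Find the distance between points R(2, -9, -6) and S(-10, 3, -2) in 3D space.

d = √[(x₂-x₁)² + (y₂-y₁)² + (z₂-z₁)²]
  = √[(-12)² + 12² + 4²]
  = √[144 + 144 + 16]
  = √304
  ≈ 17.44

17.44


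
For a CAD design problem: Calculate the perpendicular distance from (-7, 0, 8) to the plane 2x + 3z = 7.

distance = |a·x₀ + b·y₀ + c·z₀ - d| / √(a² + b² + c²)
  = |2·(-7) + 0·0 + 3·8 - 7| / √(2² + 0² + 3²)
  = |-14 + 0 + 24 - 7| / √(4 + 0 + 9)
  = |3| / √13
  = 3 / 3.606
  ≈ 0.8321

0.8321


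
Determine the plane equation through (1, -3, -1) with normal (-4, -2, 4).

The plane through P with normal n = (a, b, c) satisfies n·(r - P) = 0,
i.e. ax + by + cz = a·x₀ + b·y₀ + c·z₀.
d = (-4)·1 + (-2)·(-3) + 4·(-1)
  = -4 + 6 - 4
  = -2
Equation: -4x - 2y + 4z = -2

-4x - 2y + 4z = -2


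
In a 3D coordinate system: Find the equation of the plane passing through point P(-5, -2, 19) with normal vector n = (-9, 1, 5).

The plane through P with normal n = (a, b, c) satisfies n·(r - P) = 0,
i.e. ax + by + cz = a·x₀ + b·y₀ + c·z₀.
d = (-9)·(-5) + 1·(-2) + 5·19
  = 45 - 2 + 95
  = 138
Equation: -9x + y + 5z = 138

-9x + y + 5z = 138


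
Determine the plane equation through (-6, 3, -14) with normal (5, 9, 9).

The plane through P with normal n = (a, b, c) satisfies n·(r - P) = 0,
i.e. ax + by + cz = a·x₀ + b·y₀ + c·z₀.
d = 5·(-6) + 9·3 + 9·(-14)
  = -30 + 27 - 126
  = -129
Equation: 5x + 9y + 9z = -129

5x + 9y + 9z = -129


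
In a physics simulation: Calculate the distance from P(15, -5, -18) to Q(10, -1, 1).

d = √[(x₂-x₁)² + (y₂-y₁)² + (z₂-z₁)²]
  = √[(-5)² + 4² + 19²]
  = √[25 + 16 + 361]
  = √402
  ≈ 20.05

20.05


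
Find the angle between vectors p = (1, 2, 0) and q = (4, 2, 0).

p·q = 1·4 + 2·2 + 0·0 = 4 + 4 + 0 = 8
|p| = √(1² + 2² + 0²) = √5 ≈ 2.236
|q| = √(4² + 2² + 0²) = √20 ≈ 4.472
cos θ = (p·q)/(|p||q|) = 8/(2.236·4.472) ≈ 0.8
θ = arccos(0.8) ≈ 36.87°

36.87°


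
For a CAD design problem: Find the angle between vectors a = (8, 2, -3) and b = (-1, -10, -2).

a·b = 8·(-1) + 2·(-10) + (-3)·(-2) = -8 - 20 + 6 = -22
|a| = √(8² + 2² + (-3)²) = √77 ≈ 8.775
|b| = √((-1)² + (-10)² + (-2)²) = √105 ≈ 10.25
cos θ = (a·b)/(|a||b|) = -22/(8.775·10.25) ≈ -0.2447
θ = arccos(-0.2447) ≈ 104.2°

104.2°


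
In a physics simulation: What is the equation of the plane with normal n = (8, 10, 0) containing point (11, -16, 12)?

The plane through P with normal n = (a, b, c) satisfies n·(r - P) = 0,
i.e. ax + by + cz = a·x₀ + b·y₀ + c·z₀.
d = 8·11 + 10·(-16) + 0·12
  = 88 - 160 + 0
  = -72
Equation: 8x + 10y = -72

8x + 10y = -72


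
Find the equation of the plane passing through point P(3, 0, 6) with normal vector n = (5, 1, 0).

The plane through P with normal n = (a, b, c) satisfies n·(r - P) = 0,
i.e. ax + by + cz = a·x₀ + b·y₀ + c·z₀.
d = 5·3 + 1·0 + 0·6
  = 15 + 0 + 0
  = 15
Equation: 5x + y = 15

5x + y = 15


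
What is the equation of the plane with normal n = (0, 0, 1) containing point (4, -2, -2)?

The plane through P with normal n = (a, b, c) satisfies n·(r - P) = 0,
i.e. ax + by + cz = a·x₀ + b·y₀ + c·z₀.
d = 0·4 + 0·(-2) + 1·(-2)
  = 0 + 0 - 2
  = -2
Equation: z = -2

z = -2


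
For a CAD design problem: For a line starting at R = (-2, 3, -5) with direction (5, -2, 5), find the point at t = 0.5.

P(t) = R + t·d
  = (-2 + 5·0.5, 3 + (-2)·0.5, -5 + 5·0.5)
  = (-2 + 2.5, 3 - 1, -5 + 2.5)
  = (0.5, 2, -2.5)

(0.5, 2, -2.5)


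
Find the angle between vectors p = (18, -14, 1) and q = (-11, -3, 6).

p·q = 18·(-11) + (-14)·(-3) + 1·6 = -198 + 42 + 6 = -150
|p| = √(18² + (-14)² + 1²) = √521 ≈ 22.83
|q| = √((-11)² + (-3)² + 6²) = √166 ≈ 12.88
cos θ = (p·q)/(|p||q|) = -150/(22.83·12.88) ≈ -0.5101
θ = arccos(-0.5101) ≈ 120.7°

120.7°


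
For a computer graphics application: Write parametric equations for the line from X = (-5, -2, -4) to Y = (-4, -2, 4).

Direction vector d = Y - X = (-4 + 5, -2 + 2, 4 + 4) = (1, 0, 8)
Parametric form r = X + t·d:
x = -5 + t, y = -2, z = -4 + 8t

x = -5 + t, y = -2, z = -4 + 8t


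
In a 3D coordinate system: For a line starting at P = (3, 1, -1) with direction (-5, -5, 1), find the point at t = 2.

P(t) = P + t·d
  = (3 + (-5)·2, 1 + (-5)·2, -1 + 1·2)
  = (3 - 10, 1 - 10, -1 + 2)
  = (-7, -9, 1)

(-7, -9, 1)


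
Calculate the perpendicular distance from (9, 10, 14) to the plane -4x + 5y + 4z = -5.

distance = |a·x₀ + b·y₀ + c·z₀ - d| / √(a² + b² + c²)
  = |(-4)·9 + 5·10 + 4·14 - (-5)| / √((-4)² + 5² + 4²)
  = |-36 + 50 + 56 + 5| / √(16 + 25 + 16)
  = |75| / √57
  = 75 / 7.55
  ≈ 9.934

9.934


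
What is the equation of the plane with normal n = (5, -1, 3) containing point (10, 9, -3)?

The plane through P with normal n = (a, b, c) satisfies n·(r - P) = 0,
i.e. ax + by + cz = a·x₀ + b·y₀ + c·z₀.
d = 5·10 + (-1)·9 + 3·(-3)
  = 50 - 9 - 9
  = 32
Equation: 5x - y + 3z = 32

5x - y + 3z = 32


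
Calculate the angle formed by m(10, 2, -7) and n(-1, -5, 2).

m·n = 10·(-1) + 2·(-5) + (-7)·2 = -10 - 10 - 14 = -34
|m| = √(10² + 2² + (-7)²) = √153 ≈ 12.37
|n| = √((-1)² + (-5)² + 2²) = √30 ≈ 5.477
cos θ = (m·n)/(|m||n|) = -34/(12.37·5.477) ≈ -0.5018
θ = arccos(-0.5018) ≈ 120.1°

120.1°


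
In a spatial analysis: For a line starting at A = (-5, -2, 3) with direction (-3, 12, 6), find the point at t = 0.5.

P(t) = A + t·d
  = (-5 + (-3)·0.5, -2 + 12·0.5, 3 + 6·0.5)
  = (-5 - 1.5, -2 + 6, 3 + 3)
  = (-6.5, 4, 6)

(-6.5, 4, 6)


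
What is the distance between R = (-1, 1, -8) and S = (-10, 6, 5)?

d = √[(x₂-x₁)² + (y₂-y₁)² + (z₂-z₁)²]
  = √[(-9)² + 5² + 13²]
  = √[81 + 25 + 169]
  = √275
  ≈ 16.58

16.58


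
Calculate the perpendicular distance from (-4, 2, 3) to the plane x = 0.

distance = |a·x₀ + b·y₀ + c·z₀ - d| / √(a² + b² + c²)
  = |1·(-4) + 0·2 + 0·3 - 0| / √(1² + 0² + 0²)
  = |-4 + 0 + 0 + 0| / √(1 + 0 + 0)
  = |-4| / √1
  = 4 / 1
  ≈ 4

4


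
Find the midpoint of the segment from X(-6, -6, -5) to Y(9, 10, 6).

M = ((x₁+x₂)/2, (y₁+y₂)/2, (z₁+z₂)/2)
  = ((-6 + 9)/2, (-6 + 10)/2, (-5 + 6)/2)
  = (3/2, 4/2, 1/2)
  = (1.5, 2, 0.5)

(1.5, 2, 0.5)


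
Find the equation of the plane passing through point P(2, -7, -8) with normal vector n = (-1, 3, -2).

The plane through P with normal n = (a, b, c) satisfies n·(r - P) = 0,
i.e. ax + by + cz = a·x₀ + b·y₀ + c·z₀.
d = (-1)·2 + 3·(-7) + (-2)·(-8)
  = -2 - 21 + 16
  = -7
Equation: -x + 3y - 2z = -7

-x + 3y - 2z = -7


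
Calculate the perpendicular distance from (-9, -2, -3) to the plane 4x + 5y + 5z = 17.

distance = |a·x₀ + b·y₀ + c·z₀ - d| / √(a² + b² + c²)
  = |4·(-9) + 5·(-2) + 5·(-3) - 17| / √(4² + 5² + 5²)
  = |-36 - 10 - 15 - 17| / √(16 + 25 + 25)
  = |-78| / √66
  = 78 / 8.124
  ≈ 9.601

9.601


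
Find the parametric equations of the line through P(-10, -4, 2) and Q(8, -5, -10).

Direction vector d = Q - P = (8 + 10, -5 + 4, -10 - 2) = (18, -1, -12)
Parametric form r = P + t·d:
x = -10 + 18t, y = -4 - t, z = 2 - 12t

x = -10 + 18t, y = -4 - t, z = 2 - 12t


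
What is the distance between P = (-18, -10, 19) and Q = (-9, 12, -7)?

d = √[(x₂-x₁)² + (y₂-y₁)² + (z₂-z₁)²]
  = √[9² + 22² + (-26)²]
  = √[81 + 484 + 676]
  = √1241
  ≈ 35.23

35.23


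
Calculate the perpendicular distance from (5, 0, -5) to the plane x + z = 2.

distance = |a·x₀ + b·y₀ + c·z₀ - d| / √(a² + b² + c²)
  = |1·5 + 0·0 + 1·(-5) - 2| / √(1² + 0² + 1²)
  = |5 + 0 - 5 - 2| / √(1 + 0 + 1)
  = |-2| / √2
  = 2 / 1.414
  ≈ 1.414

1.414


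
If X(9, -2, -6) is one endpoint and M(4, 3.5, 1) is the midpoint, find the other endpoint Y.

Y = 2M - X
  = (2·4 - 9, 2·3.5 - (-2), 2·1 - (-6))
  = (8 - 9, 7 + 2, 2 + 6)
  = (-1, 9, 8)

(-1, 9, 8)


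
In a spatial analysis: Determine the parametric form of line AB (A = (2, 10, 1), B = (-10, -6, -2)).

Direction vector d = B - A = (-10 - 2, -6 - 10, -2 - 1) = (-12, -16, -3)
Parametric form r = A + t·d:
x = 2 - 12t, y = 10 - 16t, z = 1 - 3t

x = 2 - 12t, y = 10 - 16t, z = 1 - 3t


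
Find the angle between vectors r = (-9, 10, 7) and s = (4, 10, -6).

r·s = (-9)·4 + 10·10 + 7·(-6) = -36 + 100 - 42 = 22
|r| = √((-9)² + 10² + 7²) = √230 ≈ 15.17
|s| = √(4² + 10² + (-6)²) = √152 ≈ 12.33
cos θ = (r·s)/(|r||s|) = 22/(15.17·12.33) ≈ 0.1177
θ = arccos(0.1177) ≈ 83.24°

83.24°


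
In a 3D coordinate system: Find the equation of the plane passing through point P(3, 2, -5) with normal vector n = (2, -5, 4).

The plane through P with normal n = (a, b, c) satisfies n·(r - P) = 0,
i.e. ax + by + cz = a·x₀ + b·y₀ + c·z₀.
d = 2·3 + (-5)·2 + 4·(-5)
  = 6 - 10 - 20
  = -24
Equation: 2x - 5y + 4z = -24

2x - 5y + 4z = -24


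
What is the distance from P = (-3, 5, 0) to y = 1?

distance = |a·x₀ + b·y₀ + c·z₀ - d| / √(a² + b² + c²)
  = |0·(-3) + 1·5 + 0·0 - 1| / √(0² + 1² + 0²)
  = |0 + 5 + 0 - 1| / √(0 + 1 + 0)
  = |4| / √1
  = 4 / 1
  ≈ 4

4


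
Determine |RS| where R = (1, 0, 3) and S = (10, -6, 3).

d = √[(x₂-x₁)² + (y₂-y₁)² + (z₂-z₁)²]
  = √[9² + (-6)² + 0²]
  = √[81 + 36 + 0]
  = √117
  ≈ 10.82

10.82


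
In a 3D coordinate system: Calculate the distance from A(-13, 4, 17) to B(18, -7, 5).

d = √[(x₂-x₁)² + (y₂-y₁)² + (z₂-z₁)²]
  = √[31² + (-11)² + (-12)²]
  = √[961 + 121 + 144]
  = √1226
  ≈ 35.01

35.01


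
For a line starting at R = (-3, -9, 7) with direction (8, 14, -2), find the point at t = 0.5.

P(t) = R + t·d
  = (-3 + 8·0.5, -9 + 14·0.5, 7 + (-2)·0.5)
  = (-3 + 4, -9 + 7, 7 - 1)
  = (1, -2, 6)

(1, -2, 6)


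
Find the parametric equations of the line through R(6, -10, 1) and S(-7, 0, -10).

Direction vector d = S - R = (-7 - 6, 0 + 10, -10 - 1) = (-13, 10, -11)
Parametric form r = R + t·d:
x = 6 - 13t, y = -10 + 10t, z = 1 - 11t

x = 6 - 13t, y = -10 + 10t, z = 1 - 11t


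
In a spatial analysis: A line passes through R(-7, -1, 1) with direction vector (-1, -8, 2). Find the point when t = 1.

P(t) = R + t·d
  = (-7 + (-1)·1, -1 + (-8)·1, 1 + 2·1)
  = (-7 - 1, -1 - 8, 1 + 2)
  = (-8, -9, 3)

(-8, -9, 3)


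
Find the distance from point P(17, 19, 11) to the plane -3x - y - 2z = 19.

distance = |a·x₀ + b·y₀ + c·z₀ - d| / √(a² + b² + c²)
  = |(-3)·17 + (-1)·19 + (-2)·11 - 19| / √((-3)² + (-1)² + (-2)²)
  = |-51 - 19 - 22 - 19| / √(9 + 1 + 4)
  = |-111| / √14
  = 111 / 3.742
  ≈ 29.67

29.67


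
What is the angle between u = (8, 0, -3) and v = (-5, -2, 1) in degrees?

u·v = 8·(-5) + 0·(-2) + (-3)·1 = -40 + 0 - 3 = -43
|u| = √(8² + 0² + (-3)²) = √73 ≈ 8.544
|v| = √((-5)² + (-2)² + 1²) = √30 ≈ 5.477
cos θ = (u·v)/(|u||v|) = -43/(8.544·5.477) ≈ -0.9189
θ = arccos(-0.9189) ≈ 156.8°

156.8°


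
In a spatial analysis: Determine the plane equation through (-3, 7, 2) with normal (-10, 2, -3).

The plane through P with normal n = (a, b, c) satisfies n·(r - P) = 0,
i.e. ax + by + cz = a·x₀ + b·y₀ + c·z₀.
d = (-10)·(-3) + 2·7 + (-3)·2
  = 30 + 14 - 6
  = 38
Equation: -10x + 2y - 3z = 38

-10x + 2y - 3z = 38


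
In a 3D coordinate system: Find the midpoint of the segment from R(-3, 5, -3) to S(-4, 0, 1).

M = ((x₁+x₂)/2, (y₁+y₂)/2, (z₁+z₂)/2)
  = ((-3 - 4)/2, (5 + 0)/2, (-3 + 1)/2)
  = (-7/2, 5/2, -2/2)
  = (-3.5, 2.5, -1)

(-3.5, 2.5, -1)


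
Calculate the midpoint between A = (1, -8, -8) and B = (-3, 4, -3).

M = ((x₁+x₂)/2, (y₁+y₂)/2, (z₁+z₂)/2)
  = ((1 - 3)/2, (-8 + 4)/2, (-8 - 3)/2)
  = (-2/2, -4/2, -11/2)
  = (-1, -2, -5.5)

(-1, -2, -5.5)


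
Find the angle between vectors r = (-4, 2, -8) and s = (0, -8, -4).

r·s = (-4)·0 + 2·(-8) + (-8)·(-4) = 0 - 16 + 32 = 16
|r| = √((-4)² + 2² + (-8)²) = √84 ≈ 9.165
|s| = √(0² + (-8)² + (-4)²) = √80 ≈ 8.944
cos θ = (r·s)/(|r||s|) = 16/(9.165·8.944) ≈ 0.1952
θ = arccos(0.1952) ≈ 78.74°

78.74°


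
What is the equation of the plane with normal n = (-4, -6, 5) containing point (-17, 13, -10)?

The plane through P with normal n = (a, b, c) satisfies n·(r - P) = 0,
i.e. ax + by + cz = a·x₀ + b·y₀ + c·z₀.
d = (-4)·(-17) + (-6)·13 + 5·(-10)
  = 68 - 78 - 50
  = -60
Equation: -4x - 6y + 5z = -60

-4x - 6y + 5z = -60


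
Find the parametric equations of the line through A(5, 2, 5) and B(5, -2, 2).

Direction vector d = B - A = (5 - 5, -2 - 2, 2 - 5) = (0, -4, -3)
Parametric form r = A + t·d:
x = 5, y = 2 - 4t, z = 5 - 3t

x = 5, y = 2 - 4t, z = 5 - 3t


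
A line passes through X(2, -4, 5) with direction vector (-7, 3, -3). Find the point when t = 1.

P(t) = X + t·d
  = (2 + (-7)·1, -4 + 3·1, 5 + (-3)·1)
  = (2 - 7, -4 + 3, 5 - 3)
  = (-5, -1, 2)

(-5, -1, 2)


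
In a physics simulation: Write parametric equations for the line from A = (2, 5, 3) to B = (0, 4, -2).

Direction vector d = B - A = (0 - 2, 4 - 5, -2 - 3) = (-2, -1, -5)
Parametric form r = A + t·d:
x = 2 - 2t, y = 5 - t, z = 3 - 5t

x = 2 - 2t, y = 5 - t, z = 3 - 5t


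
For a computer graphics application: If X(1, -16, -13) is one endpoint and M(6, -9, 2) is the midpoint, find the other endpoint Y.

Y = 2M - X
  = (2·6 - 1, 2·(-9) - (-16), 2·2 - (-13))
  = (12 - 1, -18 + 16, 4 + 13)
  = (11, -2, 17)

(11, -2, 17)


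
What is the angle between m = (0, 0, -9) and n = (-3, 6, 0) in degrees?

m·n = 0·(-3) + 0·6 + (-9)·0 = 0 + 0 + 0 = 0
|m| = √(0² + 0² + (-9)²) = √81 ≈ 9
|n| = √((-3)² + 6² + 0²) = √45 ≈ 6.708
cos θ = (m·n)/(|m||n|) = 0/(9·6.708) ≈ 0
θ = arccos(0) ≈ 90°

90°


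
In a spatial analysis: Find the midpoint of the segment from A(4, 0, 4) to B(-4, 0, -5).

M = ((x₁+x₂)/2, (y₁+y₂)/2, (z₁+z₂)/2)
  = ((4 - 4)/2, (0 + 0)/2, (4 - 5)/2)
  = (0/2, 0/2, -1/2)
  = (0, 0, -0.5)

(0, 0, -0.5)


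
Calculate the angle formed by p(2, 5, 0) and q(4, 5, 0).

p·q = 2·4 + 5·5 + 0·0 = 8 + 25 + 0 = 33
|p| = √(2² + 5² + 0²) = √29 ≈ 5.385
|q| = √(4² + 5² + 0²) = √41 ≈ 6.403
cos θ = (p·q)/(|p||q|) = 33/(5.385·6.403) ≈ 0.957
θ = arccos(0.957) ≈ 16.86°

16.86°


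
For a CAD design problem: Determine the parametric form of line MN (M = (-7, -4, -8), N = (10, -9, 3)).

Direction vector d = N - M = (10 + 7, -9 + 4, 3 + 8) = (17, -5, 11)
Parametric form r = M + t·d:
x = -7 + 17t, y = -4 - 5t, z = -8 + 11t

x = -7 + 17t, y = -4 - 5t, z = -8 + 11t


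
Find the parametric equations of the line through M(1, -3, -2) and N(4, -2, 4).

Direction vector d = N - M = (4 - 1, -2 + 3, 4 + 2) = (3, 1, 6)
Parametric form r = M + t·d:
x = 1 + 3t, y = -3 + t, z = -2 + 6t

x = 1 + 3t, y = -3 + t, z = -2 + 6t


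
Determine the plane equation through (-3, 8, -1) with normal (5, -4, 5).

The plane through P with normal n = (a, b, c) satisfies n·(r - P) = 0,
i.e. ax + by + cz = a·x₀ + b·y₀ + c·z₀.
d = 5·(-3) + (-4)·8 + 5·(-1)
  = -15 - 32 - 5
  = -52
Equation: 5x - 4y + 5z = -52

5x - 4y + 5z = -52


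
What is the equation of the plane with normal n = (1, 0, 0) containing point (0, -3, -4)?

The plane through P with normal n = (a, b, c) satisfies n·(r - P) = 0,
i.e. ax + by + cz = a·x₀ + b·y₀ + c·z₀.
d = 1·0 + 0·(-3) + 0·(-4)
  = 0 + 0 + 0
  = 0
Equation: x = 0

x = 0


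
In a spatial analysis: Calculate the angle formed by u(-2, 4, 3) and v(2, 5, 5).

u·v = (-2)·2 + 4·5 + 3·5 = -4 + 20 + 15 = 31
|u| = √((-2)² + 4² + 3²) = √29 ≈ 5.385
|v| = √(2² + 5² + 5²) = √54 ≈ 7.348
cos θ = (u·v)/(|u||v|) = 31/(5.385·7.348) ≈ 0.7834
θ = arccos(0.7834) ≈ 38.43°

38.43°


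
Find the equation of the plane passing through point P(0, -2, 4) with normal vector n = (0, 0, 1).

The plane through P with normal n = (a, b, c) satisfies n·(r - P) = 0,
i.e. ax + by + cz = a·x₀ + b·y₀ + c·z₀.
d = 0·0 + 0·(-2) + 1·4
  = 0 + 0 + 4
  = 4
Equation: z = 4

z = 4


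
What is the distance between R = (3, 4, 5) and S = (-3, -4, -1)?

d = √[(x₂-x₁)² + (y₂-y₁)² + (z₂-z₁)²]
  = √[(-6)² + (-8)² + (-6)²]
  = √[36 + 64 + 36]
  = √136
  ≈ 11.66

11.66


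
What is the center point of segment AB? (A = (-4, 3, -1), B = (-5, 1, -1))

M = ((x₁+x₂)/2, (y₁+y₂)/2, (z₁+z₂)/2)
  = ((-4 - 5)/2, (3 + 1)/2, (-1 - 1)/2)
  = (-9/2, 4/2, -2/2)
  = (-4.5, 2, -1)

(-4.5, 2, -1)


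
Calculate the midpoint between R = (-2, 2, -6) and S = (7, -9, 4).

M = ((x₁+x₂)/2, (y₁+y₂)/2, (z₁+z₂)/2)
  = ((-2 + 7)/2, (2 - 9)/2, (-6 + 4)/2)
  = (5/2, -7/2, -2/2)
  = (2.5, -3.5, -1)

(2.5, -3.5, -1)


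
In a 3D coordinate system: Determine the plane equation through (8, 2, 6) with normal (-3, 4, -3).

The plane through P with normal n = (a, b, c) satisfies n·(r - P) = 0,
i.e. ax + by + cz = a·x₀ + b·y₀ + c·z₀.
d = (-3)·8 + 4·2 + (-3)·6
  = -24 + 8 - 18
  = -34
Equation: -3x + 4y - 3z = -34

-3x + 4y - 3z = -34


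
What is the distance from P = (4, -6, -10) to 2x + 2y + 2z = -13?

distance = |a·x₀ + b·y₀ + c·z₀ - d| / √(a² + b² + c²)
  = |2·4 + 2·(-6) + 2·(-10) - (-13)| / √(2² + 2² + 2²)
  = |8 - 12 - 20 + 13| / √(4 + 4 + 4)
  = |-11| / √12
  = 11 / 3.464
  ≈ 3.175

3.175


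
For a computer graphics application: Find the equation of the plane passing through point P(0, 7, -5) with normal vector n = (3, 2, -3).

The plane through P with normal n = (a, b, c) satisfies n·(r - P) = 0,
i.e. ax + by + cz = a·x₀ + b·y₀ + c·z₀.
d = 3·0 + 2·7 + (-3)·(-5)
  = 0 + 14 + 15
  = 29
Equation: 3x + 2y - 3z = 29

3x + 2y - 3z = 29


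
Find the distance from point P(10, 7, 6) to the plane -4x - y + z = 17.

distance = |a·x₀ + b·y₀ + c·z₀ - d| / √(a² + b² + c²)
  = |(-4)·10 + (-1)·7 + 1·6 - 17| / √((-4)² + (-1)² + 1²)
  = |-40 - 7 + 6 - 17| / √(16 + 1 + 1)
  = |-58| / √18
  = 58 / 4.243
  ≈ 13.67

13.67


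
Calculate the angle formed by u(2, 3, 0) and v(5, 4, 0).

u·v = 2·5 + 3·4 + 0·0 = 10 + 12 + 0 = 22
|u| = √(2² + 3² + 0²) = √13 ≈ 3.606
|v| = √(5² + 4² + 0²) = √41 ≈ 6.403
cos θ = (u·v)/(|u||v|) = 22/(3.606·6.403) ≈ 0.9529
θ = arccos(0.9529) ≈ 17.65°

17.65°


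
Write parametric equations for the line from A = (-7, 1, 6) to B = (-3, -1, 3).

Direction vector d = B - A = (-3 + 7, -1 - 1, 3 - 6) = (4, -2, -3)
Parametric form r = A + t·d:
x = -7 + 4t, y = 1 - 2t, z = 6 - 3t

x = -7 + 4t, y = 1 - 2t, z = 6 - 3t
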